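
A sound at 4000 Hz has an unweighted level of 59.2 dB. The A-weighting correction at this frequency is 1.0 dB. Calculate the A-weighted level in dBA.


Given values:
  SPL = 59.2 dB
  A-weighting at 4000 Hz = 1.0 dB
Formula: L_A = SPL + A_weight
L_A = 59.2 + (1.0)
L_A = 60.2

60.2 dBA


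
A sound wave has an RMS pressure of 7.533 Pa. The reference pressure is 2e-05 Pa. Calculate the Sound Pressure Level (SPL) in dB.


Given values:
  p = 7.533 Pa
  p_ref = 2e-05 Pa
Formula: SPL = 20 * log10(p / p_ref)
Compute ratio: p / p_ref = 7.533 / 2e-05 = 376650
Compute log10: log10(376650) = 5.575938
Multiply: SPL = 20 * 5.575938 = 111.52

111.52 dB


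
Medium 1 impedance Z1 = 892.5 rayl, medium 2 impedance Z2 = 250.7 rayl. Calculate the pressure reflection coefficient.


Given values:
  Z1 = 892.5 rayl, Z2 = 250.7 rayl
Formula: R = (Z2 - Z1) / (Z2 + Z1)
Numerator: Z2 - Z1 = 250.7 - 892.5 = -641.8
Denominator: Z2 + Z1 = 250.7 + 892.5 = 1143.2
R = -641.8 / 1143.2 = -0.5614

-0.5614


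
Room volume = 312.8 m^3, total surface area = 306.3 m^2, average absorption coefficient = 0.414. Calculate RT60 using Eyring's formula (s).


Given values:
  V = 312.8 m^3, S = 306.3 m^2, alpha = 0.414
Formula: RT60 = 0.161 * V / (-S * ln(1 - alpha))
Compute ln(1 - 0.414) = ln(0.586) = -0.534435
Denominator: -306.3 * -0.534435 = 163.6974
Numerator: 0.161 * 312.8 = 50.3608
RT60 = 50.3608 / 163.6974 = 0.308

0.308 s


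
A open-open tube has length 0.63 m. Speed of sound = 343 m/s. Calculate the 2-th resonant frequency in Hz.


Given values:
  Tube type: open-open, L = 0.63 m, c = 343 m/s, n = 2
Formula: f_n = n * c / (2 * L)
Compute 2 * L = 2 * 0.63 = 1.26
f = 2 * 343 / 1.26
f = 544.44

544.44 Hz


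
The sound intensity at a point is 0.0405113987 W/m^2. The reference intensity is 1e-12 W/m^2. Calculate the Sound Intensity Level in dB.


Given values:
  I = 0.0405113987 W/m^2
  I_ref = 1e-12 W/m^2
Formula: SIL = 10 * log10(I / I_ref)
Compute ratio: I / I_ref = 40511398700
Compute log10: log10(40511398700) = 10.607577
Multiply: SIL = 10 * 10.607577 = 106.08

106.08 dB


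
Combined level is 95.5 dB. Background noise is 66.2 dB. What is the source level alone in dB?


Given values:
  L_total = 95.5 dB, L_bg = 66.2 dB
Formula: L_source = 10 * log10(10^(L_total/10) - 10^(L_bg/10))
Convert to linear:
  10^(95.5/10) = 3548133892.3358
  10^(66.2/10) = 4168693.8347
Difference: 3548133892.3358 - 4168693.8347 = 3543965198.5011
L_source = 10 * log10(3543965198.5011) = 95.49

95.49 dB


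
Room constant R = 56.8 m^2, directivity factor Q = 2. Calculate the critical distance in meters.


Given values:
  R = 56.8 m^2, Q = 2
Formula: d_c = 0.141 * sqrt(Q * R)
Compute Q * R = 2 * 56.8 = 113.6
Compute sqrt(113.6) = 10.6583
d_c = 0.141 * 10.6583 = 1.503

1.503 m


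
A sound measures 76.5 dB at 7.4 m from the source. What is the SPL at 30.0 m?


Given values:
  SPL1 = 76.5 dB, r1 = 7.4 m, r2 = 30.0 m
Formula: SPL2 = SPL1 - 20 * log10(r2 / r1)
Compute ratio: r2 / r1 = 30.0 / 7.4 = 4.0541
Compute log10: log10(4.0541) = 0.607894
Compute drop: 20 * 0.607894 = 12.1579
SPL2 = 76.5 - 12.1579 = 64.34

64.34 dB


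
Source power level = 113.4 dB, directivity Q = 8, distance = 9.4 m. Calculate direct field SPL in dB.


Given values:
  Lw = 113.4 dB, Q = 8, r = 9.4 m
Formula: SPL = Lw + 10 * log10(Q / (4 * pi * r^2))
Compute 4 * pi * r^2 = 4 * pi * 9.4^2 = 1110.3645
Compute Q / denom = 8 / 1110.3645 = 0.00720484
Compute 10 * log10(0.00720484) = -21.4238
SPL = 113.4 + (-21.4238) = 91.98

91.98 dB


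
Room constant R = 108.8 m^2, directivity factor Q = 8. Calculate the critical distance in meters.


Given values:
  R = 108.8 m^2, Q = 8
Formula: d_c = 0.141 * sqrt(Q * R)
Compute Q * R = 8 * 108.8 = 870.4
Compute sqrt(870.4) = 29.5025
d_c = 0.141 * 29.5025 = 4.16

4.16 m


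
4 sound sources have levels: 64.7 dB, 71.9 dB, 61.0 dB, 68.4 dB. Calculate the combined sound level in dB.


Formula: L_total = 10 * log10( sum(10^(Li/10)) )
  Source 1: 10^(64.7/10) = 2951209.2267
  Source 2: 10^(71.9/10) = 15488166.1891
  Source 3: 10^(61.0/10) = 1258925.4118
  Source 4: 10^(68.4/10) = 6918309.7092
Sum of linear values = 26616610.5368
L_total = 10 * log10(26616610.5368) = 74.25

74.25 dB


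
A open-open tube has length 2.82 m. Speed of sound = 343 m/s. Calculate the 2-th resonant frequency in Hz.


Given values:
  Tube type: open-open, L = 2.82 m, c = 343 m/s, n = 2
Formula: f_n = n * c / (2 * L)
Compute 2 * L = 2 * 2.82 = 5.64
f = 2 * 343 / 5.64
f = 121.63

121.63 Hz


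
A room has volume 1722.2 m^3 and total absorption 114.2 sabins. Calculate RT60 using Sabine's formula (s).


Given values:
  V = 1722.2 m^3
  A = 114.2 sabins
Formula: RT60 = 0.161 * V / A
Numerator: 0.161 * 1722.2 = 277.2742
RT60 = 277.2742 / 114.2 = 2.428

2.428 s


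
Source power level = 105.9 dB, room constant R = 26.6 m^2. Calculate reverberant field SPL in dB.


Given values:
  Lw = 105.9 dB, R = 26.6 m^2
Formula: SPL = Lw + 10 * log10(4 / R)
Compute 4 / R = 4 / 26.6 = 0.150376
Compute 10 * log10(0.150376) = -8.2282
SPL = 105.9 + (-8.2282) = 97.67

97.67 dB


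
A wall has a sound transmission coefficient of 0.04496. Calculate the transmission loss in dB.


Given values:
  tau = 0.04496
Formula: TL = 10 * log10(1 / tau)
Compute 1 / tau = 1 / 0.04496 = 22.242
Compute log10(22.242) = 1.347174
TL = 10 * 1.347174 = 13.47

13.47 dB


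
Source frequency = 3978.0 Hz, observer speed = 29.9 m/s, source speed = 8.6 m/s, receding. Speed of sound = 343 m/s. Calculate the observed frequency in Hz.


Given values:
  f_s = 3978.0 Hz, v_o = 29.9 m/s, v_s = 8.6 m/s
  Direction: receding
Formula: f_o = f_s * (c - v_o) / (c + v_s)
Numerator: c - v_o = 343 - 29.9 = 313.1
Denominator: c + v_s = 343 + 8.6 = 351.6
f_o = 3978.0 * 313.1 / 351.6 = 3542.41

3542.41 Hz


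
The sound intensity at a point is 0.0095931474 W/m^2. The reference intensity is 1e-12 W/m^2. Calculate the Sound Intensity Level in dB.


Given values:
  I = 0.0095931474 W/m^2
  I_ref = 1e-12 W/m^2
Formula: SIL = 10 * log10(I / I_ref)
Compute ratio: I / I_ref = 9593147400
Compute log10: log10(9593147400) = 9.981961
Multiply: SIL = 10 * 9.981961 = 99.82

99.82 dB


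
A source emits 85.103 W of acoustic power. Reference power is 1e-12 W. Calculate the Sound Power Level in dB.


Given values:
  W = 85.103 W
  W_ref = 1e-12 W
Formula: SWL = 10 * log10(W / W_ref)
Compute ratio: W / W_ref = 85103000000000
Compute log10: log10(85103000000000) = 13.929945
Multiply: SWL = 10 * 13.929945 = 139.3

139.3 dB


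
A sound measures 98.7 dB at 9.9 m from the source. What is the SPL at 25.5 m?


Given values:
  SPL1 = 98.7 dB, r1 = 9.9 m, r2 = 25.5 m
Formula: SPL2 = SPL1 - 20 * log10(r2 / r1)
Compute ratio: r2 / r1 = 25.5 / 9.9 = 2.5758
Compute log10: log10(2.5758) = 0.410912
Compute drop: 20 * 0.410912 = 8.2182
SPL2 = 98.7 - 8.2182 = 90.48

90.48 dB


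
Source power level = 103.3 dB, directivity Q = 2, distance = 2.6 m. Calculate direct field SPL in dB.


Given values:
  Lw = 103.3 dB, Q = 2, r = 2.6 m
Formula: SPL = Lw + 10 * log10(Q / (4 * pi * r^2))
Compute 4 * pi * r^2 = 4 * pi * 2.6^2 = 84.9487
Compute Q / denom = 2 / 84.9487 = 0.02354362
Compute 10 * log10(0.02354362) = -16.2813
SPL = 103.3 + (-16.2813) = 87.02

87.02 dB


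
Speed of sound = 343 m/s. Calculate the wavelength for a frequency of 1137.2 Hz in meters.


Given values:
  c = 343 m/s, f = 1137.2 Hz
Formula: lambda = c / f
lambda = 343 / 1137.2
lambda = 0.3016

0.3016 m


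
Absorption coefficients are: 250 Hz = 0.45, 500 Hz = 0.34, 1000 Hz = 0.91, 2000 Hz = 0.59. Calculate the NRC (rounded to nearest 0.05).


Given values:
  a_250 = 0.45, a_500 = 0.34
  a_1000 = 0.91, a_2000 = 0.59
Formula: NRC = (a250 + a500 + a1000 + a2000) / 4
Sum = 0.45 + 0.34 + 0.91 + 0.59 = 2.29
NRC = 2.29 / 4 = 0.5725
Rounded to nearest 0.05: 0.55

0.55


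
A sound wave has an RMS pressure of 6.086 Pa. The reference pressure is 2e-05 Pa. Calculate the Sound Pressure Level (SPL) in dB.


Given values:
  p = 6.086 Pa
  p_ref = 2e-05 Pa
Formula: SPL = 20 * log10(p / p_ref)
Compute ratio: p / p_ref = 6.086 / 2e-05 = 304300
Compute log10: log10(304300) = 5.483302
Multiply: SPL = 20 * 5.483302 = 109.67

109.67 dB


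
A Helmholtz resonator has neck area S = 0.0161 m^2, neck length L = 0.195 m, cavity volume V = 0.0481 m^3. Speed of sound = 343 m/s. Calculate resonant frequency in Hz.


Given values:
  S = 0.0161 m^2, L = 0.195 m, V = 0.0481 m^3, c = 343 m/s
Formula: f = (c / (2*pi)) * sqrt(S / (V * L))
Compute V * L = 0.0481 * 0.195 = 0.0093795
Compute S / (V * L) = 0.0161 / 0.0093795 = 1.7165
Compute sqrt(1.7165) = 1.310153
Compute c / (2*pi) = 343 / 6.283185 = 54.590148
f = 54.590148 * 1.310153 = 71.52

71.52 Hz


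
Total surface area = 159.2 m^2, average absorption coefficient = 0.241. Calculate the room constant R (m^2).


Given values:
  S = 159.2 m^2, alpha = 0.241
Formula: R = S * alpha / (1 - alpha)
Numerator: 159.2 * 0.241 = 38.3672
Denominator: 1 - 0.241 = 0.759
R = 38.3672 / 0.759 = 50.55

50.55 m^2


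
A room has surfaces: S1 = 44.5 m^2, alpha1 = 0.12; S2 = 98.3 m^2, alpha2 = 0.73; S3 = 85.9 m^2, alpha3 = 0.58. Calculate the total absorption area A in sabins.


Given surfaces:
  Surface 1: 44.5 * 0.12 = 5.34
  Surface 2: 98.3 * 0.73 = 71.759
  Surface 3: 85.9 * 0.58 = 49.822
Formula: A = sum(Si * alpha_i)
A = 5.34 + 71.759 + 49.822
A = 126.92

126.92 sabins


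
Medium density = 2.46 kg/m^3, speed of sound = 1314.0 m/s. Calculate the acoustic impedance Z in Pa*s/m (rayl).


Given values:
  rho = 2.46 kg/m^3
  c = 1314.0 m/s
Formula: Z = rho * c
Z = 2.46 * 1314.0
Z = 3232.44

3232.44 rayl


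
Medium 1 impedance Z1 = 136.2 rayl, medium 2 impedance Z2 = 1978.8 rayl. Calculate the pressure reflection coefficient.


Given values:
  Z1 = 136.2 rayl, Z2 = 1978.8 rayl
Formula: R = (Z2 - Z1) / (Z2 + Z1)
Numerator: Z2 - Z1 = 1978.8 - 136.2 = 1842.6
Denominator: Z2 + Z1 = 1978.8 + 136.2 = 2115.0
R = 1842.6 / 2115.0 = 0.8712

0.8712


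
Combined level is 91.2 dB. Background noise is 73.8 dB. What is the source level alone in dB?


Given values:
  L_total = 91.2 dB, L_bg = 73.8 dB
Formula: L_source = 10 * log10(10^(L_total/10) - 10^(L_bg/10))
Convert to linear:
  10^(91.2/10) = 1318256738.5564
  10^(73.8/10) = 23988329.1902
Difference: 1318256738.5564 - 23988329.1902 = 1294268409.3662
L_source = 10 * log10(1294268409.3662) = 91.12

91.12 dB


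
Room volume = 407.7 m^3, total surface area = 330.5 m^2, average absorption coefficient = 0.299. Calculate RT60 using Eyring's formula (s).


Given values:
  V = 407.7 m^3, S = 330.5 m^2, alpha = 0.299
Formula: RT60 = 0.161 * V / (-S * ln(1 - alpha))
Compute ln(1 - 0.299) = ln(0.701) = -0.355247
Denominator: -330.5 * -0.355247 = 117.4091
Numerator: 0.161 * 407.7 = 65.6397
RT60 = 65.6397 / 117.4091 = 0.559

0.559 s


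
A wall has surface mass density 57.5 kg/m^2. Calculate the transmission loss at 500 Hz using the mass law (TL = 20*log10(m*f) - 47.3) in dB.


Given values:
  m = 57.5 kg/m^2, f = 500 Hz
Formula: TL = 20 * log10(m * f) - 47.3
Compute m * f = 57.5 * 500 = 28750.0
Compute log10(28750.0) = 4.458638
Compute 20 * 4.458638 = 89.1728
TL = 89.1728 - 47.3 = 41.87

41.87 dB


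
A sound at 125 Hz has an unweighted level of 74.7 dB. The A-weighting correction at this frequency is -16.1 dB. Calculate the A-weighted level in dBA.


Given values:
  SPL = 74.7 dB
  A-weighting at 125 Hz = -16.1 dB
Formula: L_A = SPL + A_weight
L_A = 74.7 + (-16.1)
L_A = 58.6

58.6 dBA


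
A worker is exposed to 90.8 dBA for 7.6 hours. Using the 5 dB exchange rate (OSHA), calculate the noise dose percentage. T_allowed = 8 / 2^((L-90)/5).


Given values:
  L = 90.8 dBA, T = 7.6 hours
Formula: T_allowed = 8 / 2^((L - 90) / 5)
Compute exponent: (90.8 - 90) / 5 = 0.16
Compute 2^(0.16) = 1.117287
T_allowed = 8 / 1.117287 = 7.160201 hours
Dose = (T / T_allowed) * 100
Dose = (7.6 / 7.160201) * 100 = 106.14

106.14 %


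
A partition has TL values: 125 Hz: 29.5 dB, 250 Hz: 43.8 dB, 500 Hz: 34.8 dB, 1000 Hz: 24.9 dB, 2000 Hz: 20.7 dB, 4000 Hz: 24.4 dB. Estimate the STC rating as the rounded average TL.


Given TL values at each frequency:
  125 Hz: 29.5 dB
  250 Hz: 43.8 dB
  500 Hz: 34.8 dB
  1000 Hz: 24.9 dB
  2000 Hz: 20.7 dB
  4000 Hz: 24.4 dB
Formula: STC ~ round(average of TL values)
Sum = 29.5 + 43.8 + 34.8 + 24.9 + 20.7 + 24.4 = 178.1
Average = 178.1 / 6 = 29.68
Rounded: 30

30


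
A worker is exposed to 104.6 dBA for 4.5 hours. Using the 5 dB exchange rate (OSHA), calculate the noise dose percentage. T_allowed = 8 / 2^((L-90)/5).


Given values:
  L = 104.6 dBA, T = 4.5 hours
Formula: T_allowed = 8 / 2^((L - 90) / 5)
Compute exponent: (104.6 - 90) / 5 = 2.92
Compute 2^(2.92) = 7.568461
T_allowed = 8 / 7.568461 = 1.057018 hours
Dose = (T / T_allowed) * 100
Dose = (4.5 / 1.057018) * 100 = 425.73

425.73 %


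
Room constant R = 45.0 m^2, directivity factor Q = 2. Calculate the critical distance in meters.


Given values:
  R = 45.0 m^2, Q = 2
Formula: d_c = 0.141 * sqrt(Q * R)
Compute Q * R = 2 * 45.0 = 90.0
Compute sqrt(90.0) = 9.4868
d_c = 0.141 * 9.4868 = 1.338

1.338 m


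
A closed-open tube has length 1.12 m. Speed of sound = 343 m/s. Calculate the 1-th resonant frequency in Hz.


Given values:
  Tube type: closed-open, L = 1.12 m, c = 343 m/s, n = 1
Formula: f_n = (2n - 1) * c / (4 * L)
Compute 2n - 1 = 2*1 - 1 = 1
Compute 4 * L = 4 * 1.12 = 4.48
f = 1 * 343 / 4.48
f = 76.56

76.56 Hz


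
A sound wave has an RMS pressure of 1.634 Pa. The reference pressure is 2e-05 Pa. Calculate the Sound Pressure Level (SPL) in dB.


Given values:
  p = 1.634 Pa
  p_ref = 2e-05 Pa
Formula: SPL = 20 * log10(p / p_ref)
Compute ratio: p / p_ref = 1.634 / 2e-05 = 81700
Compute log10: log10(81700) = 4.912222
Multiply: SPL = 20 * 4.912222 = 98.24

98.24 dB


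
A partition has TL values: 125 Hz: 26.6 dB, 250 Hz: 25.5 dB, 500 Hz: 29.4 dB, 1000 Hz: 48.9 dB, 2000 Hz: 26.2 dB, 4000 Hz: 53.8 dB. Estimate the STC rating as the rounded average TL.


Given TL values at each frequency:
  125 Hz: 26.6 dB
  250 Hz: 25.5 dB
  500 Hz: 29.4 dB
  1000 Hz: 48.9 dB
  2000 Hz: 26.2 dB
  4000 Hz: 53.8 dB
Formula: STC ~ round(average of TL values)
Sum = 26.6 + 25.5 + 29.4 + 48.9 + 26.2 + 53.8 = 210.4
Average = 210.4 / 6 = 35.07
Rounded: 35

35


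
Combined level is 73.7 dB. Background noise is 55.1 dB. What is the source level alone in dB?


Given values:
  L_total = 73.7 dB, L_bg = 55.1 dB
Formula: L_source = 10 * log10(10^(L_total/10) - 10^(L_bg/10))
Convert to linear:
  10^(73.7/10) = 23442288.1532
  10^(55.1/10) = 323593.6569
Difference: 23442288.1532 - 323593.6569 = 23118694.4963
L_source = 10 * log10(23118694.4963) = 73.64

73.64 dB


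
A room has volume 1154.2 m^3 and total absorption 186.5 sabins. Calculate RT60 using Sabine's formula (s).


Given values:
  V = 1154.2 m^3
  A = 186.5 sabins
Formula: RT60 = 0.161 * V / A
Numerator: 0.161 * 1154.2 = 185.8262
RT60 = 185.8262 / 186.5 = 0.996

0.996 s


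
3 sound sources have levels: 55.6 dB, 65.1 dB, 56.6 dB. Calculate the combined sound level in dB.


Formula: L_total = 10 * log10( sum(10^(Li/10)) )
  Source 1: 10^(55.6/10) = 363078.0548
  Source 2: 10^(65.1/10) = 3235936.5693
  Source 3: 10^(56.6/10) = 457088.1896
Sum of linear values = 4056102.8137
L_total = 10 * log10(4056102.8137) = 66.08

66.08 dB


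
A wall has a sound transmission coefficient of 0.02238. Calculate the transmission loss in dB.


Given values:
  tau = 0.02238
Formula: TL = 10 * log10(1 / tau)
Compute 1 / tau = 1 / 0.02238 = 44.6828
Compute log10(44.6828) = 1.65014
TL = 10 * 1.65014 = 16.5

16.5 dB


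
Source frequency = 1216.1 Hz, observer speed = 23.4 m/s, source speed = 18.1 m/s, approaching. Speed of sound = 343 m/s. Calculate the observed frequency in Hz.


Given values:
  f_s = 1216.1 Hz, v_o = 23.4 m/s, v_s = 18.1 m/s
  Direction: approaching
Formula: f_o = f_s * (c + v_o) / (c - v_s)
Numerator: c + v_o = 343 + 23.4 = 366.4
Denominator: c - v_s = 343 - 18.1 = 324.9
f_o = 1216.1 * 366.4 / 324.9 = 1371.43

1371.43 Hz


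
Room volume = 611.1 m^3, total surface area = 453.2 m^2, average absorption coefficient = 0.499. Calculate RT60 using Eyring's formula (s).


Given values:
  V = 611.1 m^3, S = 453.2 m^2, alpha = 0.499
Formula: RT60 = 0.161 * V / (-S * ln(1 - alpha))
Compute ln(1 - 0.499) = ln(0.501) = -0.691149
Denominator: -453.2 * -0.691149 = 313.2287
Numerator: 0.161 * 611.1 = 98.3871
RT60 = 98.3871 / 313.2287 = 0.314

0.314 s


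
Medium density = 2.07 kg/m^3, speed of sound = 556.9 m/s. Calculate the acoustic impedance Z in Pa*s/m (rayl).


Given values:
  rho = 2.07 kg/m^3
  c = 556.9 m/s
Formula: Z = rho * c
Z = 2.07 * 556.9
Z = 1152.78

1152.78 rayl


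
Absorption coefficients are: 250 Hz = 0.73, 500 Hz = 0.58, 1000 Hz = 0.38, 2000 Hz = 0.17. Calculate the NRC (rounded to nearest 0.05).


Given values:
  a_250 = 0.73, a_500 = 0.58
  a_1000 = 0.38, a_2000 = 0.17
Formula: NRC = (a250 + a500 + a1000 + a2000) / 4
Sum = 0.73 + 0.58 + 0.38 + 0.17 = 1.86
NRC = 1.86 / 4 = 0.465
Rounded to nearest 0.05: 0.45

0.45


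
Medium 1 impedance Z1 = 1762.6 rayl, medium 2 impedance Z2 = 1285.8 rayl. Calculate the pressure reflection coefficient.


Given values:
  Z1 = 1762.6 rayl, Z2 = 1285.8 rayl
Formula: R = (Z2 - Z1) / (Z2 + Z1)
Numerator: Z2 - Z1 = 1285.8 - 1762.6 = -476.8
Denominator: Z2 + Z1 = 1285.8 + 1762.6 = 3048.4
R = -476.8 / 3048.4 = -0.1564

-0.1564


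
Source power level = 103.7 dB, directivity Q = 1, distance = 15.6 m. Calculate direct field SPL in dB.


Given values:
  Lw = 103.7 dB, Q = 1, r = 15.6 m
Formula: SPL = Lw + 10 * log10(Q / (4 * pi * r^2))
Compute 4 * pi * r^2 = 4 * pi * 15.6^2 = 3058.152
Compute Q / denom = 1 / 3058.152 = 0.00032699
Compute 10 * log10(0.00032699) = -34.8547
SPL = 103.7 + (-34.8547) = 68.85

68.85 dB


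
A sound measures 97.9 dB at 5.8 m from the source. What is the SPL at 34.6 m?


Given values:
  SPL1 = 97.9 dB, r1 = 5.8 m, r2 = 34.6 m
Formula: SPL2 = SPL1 - 20 * log10(r2 / r1)
Compute ratio: r2 / r1 = 34.6 / 5.8 = 5.9655
Compute log10: log10(5.9655) = 0.775647
Compute drop: 20 * 0.775647 = 15.5129
SPL2 = 97.9 - 15.5129 = 82.39

82.39 dB


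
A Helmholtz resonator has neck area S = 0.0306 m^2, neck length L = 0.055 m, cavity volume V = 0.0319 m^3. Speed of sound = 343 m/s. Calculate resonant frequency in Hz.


Given values:
  S = 0.0306 m^2, L = 0.055 m, V = 0.0319 m^3, c = 343 m/s
Formula: f = (c / (2*pi)) * sqrt(S / (V * L))
Compute V * L = 0.0319 * 0.055 = 0.0017545
Compute S / (V * L) = 0.0306 / 0.0017545 = 17.4409
Compute sqrt(17.4409) = 4.17623
Compute c / (2*pi) = 343 / 6.283185 = 54.590148
f = 54.590148 * 4.17623 = 227.98

227.98 Hz


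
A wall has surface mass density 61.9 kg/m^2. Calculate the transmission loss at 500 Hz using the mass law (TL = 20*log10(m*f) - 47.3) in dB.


Given values:
  m = 61.9 kg/m^2, f = 500 Hz
Formula: TL = 20 * log10(m * f) - 47.3
Compute m * f = 61.9 * 500 = 30950.0
Compute log10(30950.0) = 4.490661
Compute 20 * 4.490661 = 89.8132
TL = 89.8132 - 47.3 = 42.51

42.51 dB


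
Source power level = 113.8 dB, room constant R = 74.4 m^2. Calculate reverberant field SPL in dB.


Given values:
  Lw = 113.8 dB, R = 74.4 m^2
Formula: SPL = Lw + 10 * log10(4 / R)
Compute 4 / R = 4 / 74.4 = 0.053763
Compute 10 * log10(0.053763) = -12.6952
SPL = 113.8 + (-12.6952) = 101.1

101.1 dB


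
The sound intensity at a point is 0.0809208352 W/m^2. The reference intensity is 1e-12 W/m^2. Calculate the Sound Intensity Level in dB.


Given values:
  I = 0.0809208352 W/m^2
  I_ref = 1e-12 W/m^2
Formula: SIL = 10 * log10(I / I_ref)
Compute ratio: I / I_ref = 80920835200
Compute log10: log10(80920835200) = 10.90806
Multiply: SIL = 10 * 10.90806 = 109.08

109.08 dB


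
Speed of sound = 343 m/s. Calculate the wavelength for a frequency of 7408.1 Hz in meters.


Given values:
  c = 343 m/s, f = 7408.1 Hz
Formula: lambda = c / f
lambda = 343 / 7408.1
lambda = 0.0463

0.0463 m


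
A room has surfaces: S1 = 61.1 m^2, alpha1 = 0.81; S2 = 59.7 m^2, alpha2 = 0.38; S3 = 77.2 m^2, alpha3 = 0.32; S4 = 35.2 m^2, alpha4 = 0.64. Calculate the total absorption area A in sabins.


Given surfaces:
  Surface 1: 61.1 * 0.81 = 49.491
  Surface 2: 59.7 * 0.38 = 22.686
  Surface 3: 77.2 * 0.32 = 24.704
  Surface 4: 35.2 * 0.64 = 22.528
Formula: A = sum(Si * alpha_i)
A = 49.491 + 22.686 + 24.704 + 22.528
A = 119.41

119.41 sabins


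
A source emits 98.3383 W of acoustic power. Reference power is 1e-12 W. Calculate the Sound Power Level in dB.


Given values:
  W = 98.3383 W
  W_ref = 1e-12 W
Formula: SWL = 10 * log10(W / W_ref)
Compute ratio: W / W_ref = 98338300000000
Compute log10: log10(98338300000000) = 13.992723
Multiply: SWL = 10 * 13.992723 = 139.93

139.93 dB


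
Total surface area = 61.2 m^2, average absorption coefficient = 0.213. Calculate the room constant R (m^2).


Given values:
  S = 61.2 m^2, alpha = 0.213
Formula: R = S * alpha / (1 - alpha)
Numerator: 61.2 * 0.213 = 13.0356
Denominator: 1 - 0.213 = 0.787
R = 13.0356 / 0.787 = 16.56

16.56 m^2


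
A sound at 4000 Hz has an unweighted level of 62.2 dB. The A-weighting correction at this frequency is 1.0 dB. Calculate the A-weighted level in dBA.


Given values:
  SPL = 62.2 dB
  A-weighting at 4000 Hz = 1.0 dB
Formula: L_A = SPL + A_weight
L_A = 62.2 + (1.0)
L_A = 63.2

63.2 dBA


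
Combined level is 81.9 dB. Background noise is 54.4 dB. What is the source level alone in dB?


Given values:
  L_total = 81.9 dB, L_bg = 54.4 dB
Formula: L_source = 10 * log10(10^(L_total/10) - 10^(L_bg/10))
Convert to linear:
  10^(81.9/10) = 154881661.8912
  10^(54.4/10) = 275422.8703
Difference: 154881661.8912 - 275422.8703 = 154606239.0209
L_source = 10 * log10(154606239.0209) = 81.89

81.89 dB


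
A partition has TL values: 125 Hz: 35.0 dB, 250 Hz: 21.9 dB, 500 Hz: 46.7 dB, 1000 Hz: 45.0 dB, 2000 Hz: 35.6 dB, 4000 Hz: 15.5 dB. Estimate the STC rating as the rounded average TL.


Given TL values at each frequency:
  125 Hz: 35.0 dB
  250 Hz: 21.9 dB
  500 Hz: 46.7 dB
  1000 Hz: 45.0 dB
  2000 Hz: 35.6 dB
  4000 Hz: 15.5 dB
Formula: STC ~ round(average of TL values)
Sum = 35.0 + 21.9 + 46.7 + 45.0 + 35.6 + 15.5 = 199.7
Average = 199.7 / 6 = 33.28
Rounded: 33

33


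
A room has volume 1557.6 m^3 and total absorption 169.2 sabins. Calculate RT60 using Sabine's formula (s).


Given values:
  V = 1557.6 m^3
  A = 169.2 sabins
Formula: RT60 = 0.161 * V / A
Numerator: 0.161 * 1557.6 = 250.7736
RT60 = 250.7736 / 169.2 = 1.482

1.482 s


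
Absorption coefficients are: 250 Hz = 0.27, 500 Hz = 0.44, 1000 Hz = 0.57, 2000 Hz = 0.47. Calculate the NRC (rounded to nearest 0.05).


Given values:
  a_250 = 0.27, a_500 = 0.44
  a_1000 = 0.57, a_2000 = 0.47
Formula: NRC = (a250 + a500 + a1000 + a2000) / 4
Sum = 0.27 + 0.44 + 0.57 + 0.47 = 1.75
NRC = 1.75 / 4 = 0.4375
Rounded to nearest 0.05: 0.45

0.45


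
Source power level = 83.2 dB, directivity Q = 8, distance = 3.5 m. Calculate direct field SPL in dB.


Given values:
  Lw = 83.2 dB, Q = 8, r = 3.5 m
Formula: SPL = Lw + 10 * log10(Q / (4 * pi * r^2))
Compute 4 * pi * r^2 = 4 * pi * 3.5^2 = 153.938
Compute Q / denom = 8 / 153.938 = 0.05196897
Compute 10 * log10(0.05196897) = -12.8426
SPL = 83.2 + (-12.8426) = 70.36

70.36 dB


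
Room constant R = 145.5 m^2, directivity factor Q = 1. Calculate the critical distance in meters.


Given values:
  R = 145.5 m^2, Q = 1
Formula: d_c = 0.141 * sqrt(Q * R)
Compute Q * R = 1 * 145.5 = 145.5
Compute sqrt(145.5) = 12.0623
d_c = 0.141 * 12.0623 = 1.701

1.701 m


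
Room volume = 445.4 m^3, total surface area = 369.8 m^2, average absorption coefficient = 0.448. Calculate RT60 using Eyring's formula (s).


Given values:
  V = 445.4 m^3, S = 369.8 m^2, alpha = 0.448
Formula: RT60 = 0.161 * V / (-S * ln(1 - alpha))
Compute ln(1 - 0.448) = ln(0.552) = -0.594207
Denominator: -369.8 * -0.594207 = 219.7377
Numerator: 0.161 * 445.4 = 71.7094
RT60 = 71.7094 / 219.7377 = 0.326

0.326 s


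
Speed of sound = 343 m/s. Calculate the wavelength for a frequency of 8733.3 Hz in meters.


Given values:
  c = 343 m/s, f = 8733.3 Hz
Formula: lambda = c / f
lambda = 343 / 8733.3
lambda = 0.0393

0.0393 m


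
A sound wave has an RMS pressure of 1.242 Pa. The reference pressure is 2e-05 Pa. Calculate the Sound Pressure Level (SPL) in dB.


Given values:
  p = 1.242 Pa
  p_ref = 2e-05 Pa
Formula: SPL = 20 * log10(p / p_ref)
Compute ratio: p / p_ref = 1.242 / 2e-05 = 62100
Compute log10: log10(62100) = 4.793092
Multiply: SPL = 20 * 4.793092 = 95.86

95.86 dB


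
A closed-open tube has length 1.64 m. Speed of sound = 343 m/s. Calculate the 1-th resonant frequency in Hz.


Given values:
  Tube type: closed-open, L = 1.64 m, c = 343 m/s, n = 1
Formula: f_n = (2n - 1) * c / (4 * L)
Compute 2n - 1 = 2*1 - 1 = 1
Compute 4 * L = 4 * 1.64 = 6.56
f = 1 * 343 / 6.56
f = 52.29

52.29 Hz


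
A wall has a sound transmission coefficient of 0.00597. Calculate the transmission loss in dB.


Given values:
  tau = 0.00597
Formula: TL = 10 * log10(1 / tau)
Compute 1 / tau = 1 / 0.00597 = 167.5042
Compute log10(167.5042) = 2.224026
TL = 10 * 2.224026 = 22.24

22.24 dB


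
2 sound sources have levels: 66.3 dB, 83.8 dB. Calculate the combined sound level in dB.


Formula: L_total = 10 * log10( sum(10^(Li/10)) )
  Source 1: 10^(66.3/10) = 4265795.188
  Source 2: 10^(83.8/10) = 239883291.9019
Sum of linear values = 244149087.0899
L_total = 10 * log10(244149087.0899) = 83.88

83.88 dB


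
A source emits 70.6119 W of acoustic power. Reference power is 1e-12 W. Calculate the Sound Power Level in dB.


Given values:
  W = 70.6119 W
  W_ref = 1e-12 W
Formula: SWL = 10 * log10(W / W_ref)
Compute ratio: W / W_ref = 70611900000000
Compute log10: log10(70611900000000) = 13.848878
Multiply: SWL = 10 * 13.848878 = 138.49

138.49 dB


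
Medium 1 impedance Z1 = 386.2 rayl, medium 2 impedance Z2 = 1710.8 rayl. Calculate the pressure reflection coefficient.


Given values:
  Z1 = 386.2 rayl, Z2 = 1710.8 rayl
Formula: R = (Z2 - Z1) / (Z2 + Z1)
Numerator: Z2 - Z1 = 1710.8 - 386.2 = 1324.6
Denominator: Z2 + Z1 = 1710.8 + 386.2 = 2097.0
R = 1324.6 / 2097.0 = 0.6317

0.6317


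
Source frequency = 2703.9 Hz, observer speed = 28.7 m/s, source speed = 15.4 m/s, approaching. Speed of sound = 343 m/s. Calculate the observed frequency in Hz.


Given values:
  f_s = 2703.9 Hz, v_o = 28.7 m/s, v_s = 15.4 m/s
  Direction: approaching
Formula: f_o = f_s * (c + v_o) / (c - v_s)
Numerator: c + v_o = 343 + 28.7 = 371.7
Denominator: c - v_s = 343 - 15.4 = 327.6
f_o = 2703.9 * 371.7 / 327.6 = 3067.89

3067.89 Hz


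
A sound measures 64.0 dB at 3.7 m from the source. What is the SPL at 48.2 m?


Given values:
  SPL1 = 64.0 dB, r1 = 3.7 m, r2 = 48.2 m
Formula: SPL2 = SPL1 - 20 * log10(r2 / r1)
Compute ratio: r2 / r1 = 48.2 / 3.7 = 13.027
Compute log10: log10(13.027) = 1.114844
Compute drop: 20 * 1.114844 = 22.2969
SPL2 = 64.0 - 22.2969 = 41.7

41.7 dB


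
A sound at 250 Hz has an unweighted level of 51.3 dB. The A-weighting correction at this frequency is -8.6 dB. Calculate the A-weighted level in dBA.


Given values:
  SPL = 51.3 dB
  A-weighting at 250 Hz = -8.6 dB
Formula: L_A = SPL + A_weight
L_A = 51.3 + (-8.6)
L_A = 42.7

42.7 dBA


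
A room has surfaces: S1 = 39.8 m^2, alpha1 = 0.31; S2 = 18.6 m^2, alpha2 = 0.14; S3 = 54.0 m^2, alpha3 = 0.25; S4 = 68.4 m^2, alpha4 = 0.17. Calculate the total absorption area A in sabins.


Given surfaces:
  Surface 1: 39.8 * 0.31 = 12.338
  Surface 2: 18.6 * 0.14 = 2.604
  Surface 3: 54.0 * 0.25 = 13.5
  Surface 4: 68.4 * 0.17 = 11.628
Formula: A = sum(Si * alpha_i)
A = 12.338 + 2.604 + 13.5 + 11.628
A = 40.07

40.07 sabins


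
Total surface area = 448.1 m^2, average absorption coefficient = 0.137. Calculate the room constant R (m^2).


Given values:
  S = 448.1 m^2, alpha = 0.137
Formula: R = S * alpha / (1 - alpha)
Numerator: 448.1 * 0.137 = 61.3897
Denominator: 1 - 0.137 = 0.863
R = 61.3897 / 0.863 = 71.14

71.14 m^2


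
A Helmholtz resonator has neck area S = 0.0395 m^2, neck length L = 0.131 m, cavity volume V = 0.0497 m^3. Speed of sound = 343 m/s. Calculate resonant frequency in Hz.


Given values:
  S = 0.0395 m^2, L = 0.131 m, V = 0.0497 m^3, c = 343 m/s
Formula: f = (c / (2*pi)) * sqrt(S / (V * L))
Compute V * L = 0.0497 * 0.131 = 0.0065107
Compute S / (V * L) = 0.0395 / 0.0065107 = 6.0669
Compute sqrt(6.0669) = 2.463108
Compute c / (2*pi) = 343 / 6.283185 = 54.590148
f = 54.590148 * 2.463108 = 134.46

134.46 Hz


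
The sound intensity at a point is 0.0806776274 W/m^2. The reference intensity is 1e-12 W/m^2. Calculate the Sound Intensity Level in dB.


Given values:
  I = 0.0806776274 W/m^2
  I_ref = 1e-12 W/m^2
Formula: SIL = 10 * log10(I / I_ref)
Compute ratio: I / I_ref = 80677627400
Compute log10: log10(80677627400) = 10.906753
Multiply: SIL = 10 * 10.906753 = 109.07

109.07 dB


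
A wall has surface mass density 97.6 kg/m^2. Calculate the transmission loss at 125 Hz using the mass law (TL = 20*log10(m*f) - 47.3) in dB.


Given values:
  m = 97.6 kg/m^2, f = 125 Hz
Formula: TL = 20 * log10(m * f) - 47.3
Compute m * f = 97.6 * 125 = 12200.0
Compute log10(12200.0) = 4.08636
Compute 20 * 4.08636 = 81.7272
TL = 81.7272 - 47.3 = 34.43

34.43 dB


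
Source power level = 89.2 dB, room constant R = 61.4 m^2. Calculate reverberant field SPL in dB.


Given values:
  Lw = 89.2 dB, R = 61.4 m^2
Formula: SPL = Lw + 10 * log10(4 / R)
Compute 4 / R = 4 / 61.4 = 0.065147
Compute 10 * log10(0.065147) = -11.8611
SPL = 89.2 + (-11.8611) = 77.34

77.34 dB


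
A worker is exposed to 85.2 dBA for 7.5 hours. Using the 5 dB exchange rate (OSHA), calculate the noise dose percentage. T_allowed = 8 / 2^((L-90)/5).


Given values:
  L = 85.2 dBA, T = 7.5 hours
Formula: T_allowed = 8 / 2^((L - 90) / 5)
Compute exponent: (85.2 - 90) / 5 = -0.96
Compute 2^(-0.96) = 0.514057
T_allowed = 8 / 0.514057 = 15.562477 hours
Dose = (T / T_allowed) * 100
Dose = (7.5 / 15.562477) * 100 = 48.19

48.19 %


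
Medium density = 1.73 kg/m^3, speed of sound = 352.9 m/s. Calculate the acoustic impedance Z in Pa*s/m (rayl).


Given values:
  rho = 1.73 kg/m^3
  c = 352.9 m/s
Formula: Z = rho * c
Z = 1.73 * 352.9
Z = 610.52

610.52 rayl


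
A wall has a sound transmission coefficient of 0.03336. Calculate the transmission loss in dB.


Given values:
  tau = 0.03336
Formula: TL = 10 * log10(1 / tau)
Compute 1 / tau = 1 / 0.03336 = 29.976
Compute log10(29.976) = 1.476774
TL = 10 * 1.476774 = 14.77

14.77 dB


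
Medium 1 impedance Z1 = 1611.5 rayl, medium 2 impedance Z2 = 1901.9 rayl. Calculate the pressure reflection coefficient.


Given values:
  Z1 = 1611.5 rayl, Z2 = 1901.9 rayl
Formula: R = (Z2 - Z1) / (Z2 + Z1)
Numerator: Z2 - Z1 = 1901.9 - 1611.5 = 290.4
Denominator: Z2 + Z1 = 1901.9 + 1611.5 = 3513.4
R = 290.4 / 3513.4 = 0.0827

0.0827


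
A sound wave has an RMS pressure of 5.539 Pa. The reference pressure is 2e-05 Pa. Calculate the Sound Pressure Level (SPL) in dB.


Given values:
  p = 5.539 Pa
  p_ref = 2e-05 Pa
Formula: SPL = 20 * log10(p / p_ref)
Compute ratio: p / p_ref = 5.539 / 2e-05 = 276950
Compute log10: log10(276950) = 5.442401
Multiply: SPL = 20 * 5.442401 = 108.85

108.85 dB


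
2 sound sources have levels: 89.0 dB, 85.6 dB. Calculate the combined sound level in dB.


Formula: L_total = 10 * log10( sum(10^(Li/10)) )
  Source 1: 10^(89.0/10) = 794328234.7243
  Source 2: 10^(85.6/10) = 363078054.7701
Sum of linear values = 1157406289.4944
L_total = 10 * log10(1157406289.4944) = 90.63

90.63 dB


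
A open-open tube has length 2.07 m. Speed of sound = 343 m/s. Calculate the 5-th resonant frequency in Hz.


Given values:
  Tube type: open-open, L = 2.07 m, c = 343 m/s, n = 5
Formula: f_n = n * c / (2 * L)
Compute 2 * L = 2 * 2.07 = 4.14
f = 5 * 343 / 4.14
f = 414.25

414.25 Hz


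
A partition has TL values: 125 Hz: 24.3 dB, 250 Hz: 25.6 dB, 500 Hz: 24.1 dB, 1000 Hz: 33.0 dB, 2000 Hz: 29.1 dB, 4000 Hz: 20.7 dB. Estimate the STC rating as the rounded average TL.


Given TL values at each frequency:
  125 Hz: 24.3 dB
  250 Hz: 25.6 dB
  500 Hz: 24.1 dB
  1000 Hz: 33.0 dB
  2000 Hz: 29.1 dB
  4000 Hz: 20.7 dB
Formula: STC ~ round(average of TL values)
Sum = 24.3 + 25.6 + 24.1 + 33.0 + 29.1 + 20.7 = 156.8
Average = 156.8 / 6 = 26.13
Rounded: 26

26


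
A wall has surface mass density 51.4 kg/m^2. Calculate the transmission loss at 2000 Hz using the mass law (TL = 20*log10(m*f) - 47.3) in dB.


Given values:
  m = 51.4 kg/m^2, f = 2000 Hz
Formula: TL = 20 * log10(m * f) - 47.3
Compute m * f = 51.4 * 2000 = 102800.0
Compute log10(102800.0) = 5.011993
Compute 20 * 5.011993 = 100.2399
TL = 100.2399 - 47.3 = 52.94

52.94 dB


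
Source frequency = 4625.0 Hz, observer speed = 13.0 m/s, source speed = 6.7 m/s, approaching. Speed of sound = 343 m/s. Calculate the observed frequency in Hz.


Given values:
  f_s = 4625.0 Hz, v_o = 13.0 m/s, v_s = 6.7 m/s
  Direction: approaching
Formula: f_o = f_s * (c + v_o) / (c - v_s)
Numerator: c + v_o = 343 + 13.0 = 356.0
Denominator: c - v_s = 343 - 6.7 = 336.3
f_o = 4625.0 * 356.0 / 336.3 = 4895.93

4895.93 Hz


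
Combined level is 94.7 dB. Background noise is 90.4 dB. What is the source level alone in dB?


Given values:
  L_total = 94.7 dB, L_bg = 90.4 dB
Formula: L_source = 10 * log10(10^(L_total/10) - 10^(L_bg/10))
Convert to linear:
  10^(94.7/10) = 2951209226.6664
  10^(90.4/10) = 1096478196.1432
Difference: 2951209226.6664 - 1096478196.1432 = 1854731030.5232
L_source = 10 * log10(1854731030.5232) = 92.68

92.68 dB


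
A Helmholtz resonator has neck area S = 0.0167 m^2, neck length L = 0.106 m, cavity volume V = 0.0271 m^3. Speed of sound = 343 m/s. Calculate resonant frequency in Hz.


Given values:
  S = 0.0167 m^2, L = 0.106 m, V = 0.0271 m^3, c = 343 m/s
Formula: f = (c / (2*pi)) * sqrt(S / (V * L))
Compute V * L = 0.0271 * 0.106 = 0.0028726
Compute S / (V * L) = 0.0167 / 0.0028726 = 5.8135
Compute sqrt(5.8135) = 2.41112
Compute c / (2*pi) = 343 / 6.283185 = 54.590148
f = 54.590148 * 2.41112 = 131.62

131.62 Hz


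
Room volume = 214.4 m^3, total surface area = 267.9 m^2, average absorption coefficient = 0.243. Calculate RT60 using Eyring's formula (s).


Given values:
  V = 214.4 m^3, S = 267.9 m^2, alpha = 0.243
Formula: RT60 = 0.161 * V / (-S * ln(1 - alpha))
Compute ln(1 - 0.243) = ln(0.757) = -0.278392
Denominator: -267.9 * -0.278392 = 74.5812
Numerator: 0.161 * 214.4 = 34.5184
RT60 = 34.5184 / 74.5812 = 0.463

0.463 s


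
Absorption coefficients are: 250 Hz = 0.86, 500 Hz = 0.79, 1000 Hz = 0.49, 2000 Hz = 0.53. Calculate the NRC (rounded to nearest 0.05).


Given values:
  a_250 = 0.86, a_500 = 0.79
  a_1000 = 0.49, a_2000 = 0.53
Formula: NRC = (a250 + a500 + a1000 + a2000) / 4
Sum = 0.86 + 0.79 + 0.49 + 0.53 = 2.67
NRC = 2.67 / 4 = 0.6675
Rounded to nearest 0.05: 0.65

0.65


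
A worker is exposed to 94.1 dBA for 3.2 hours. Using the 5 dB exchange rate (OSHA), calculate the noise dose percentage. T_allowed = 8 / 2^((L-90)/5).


Given values:
  L = 94.1 dBA, T = 3.2 hours
Formula: T_allowed = 8 / 2^((L - 90) / 5)
Compute exponent: (94.1 - 90) / 5 = 0.82
Compute 2^(0.82) = 1.765406
T_allowed = 8 / 1.765406 = 4.531536 hours
Dose = (T / T_allowed) * 100
Dose = (3.2 / 4.531536) * 100 = 70.62

70.62 %


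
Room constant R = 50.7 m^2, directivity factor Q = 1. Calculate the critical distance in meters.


Given values:
  R = 50.7 m^2, Q = 1
Formula: d_c = 0.141 * sqrt(Q * R)
Compute Q * R = 1 * 50.7 = 50.7
Compute sqrt(50.7) = 7.1204
d_c = 0.141 * 7.1204 = 1.004

1.004 m


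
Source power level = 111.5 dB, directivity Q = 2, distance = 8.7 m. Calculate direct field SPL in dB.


Given values:
  Lw = 111.5 dB, Q = 2, r = 8.7 m
Formula: SPL = Lw + 10 * log10(Q / (4 * pi * r^2))
Compute 4 * pi * r^2 = 4 * pi * 8.7^2 = 951.1486
Compute Q / denom = 2 / 951.1486 = 0.00210272
Compute 10 * log10(0.00210272) = -26.7722
SPL = 111.5 + (-26.7722) = 84.73

84.73 dB


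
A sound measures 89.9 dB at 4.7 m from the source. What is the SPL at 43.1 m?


Given values:
  SPL1 = 89.9 dB, r1 = 4.7 m, r2 = 43.1 m
Formula: SPL2 = SPL1 - 20 * log10(r2 / r1)
Compute ratio: r2 / r1 = 43.1 / 4.7 = 9.1702
Compute log10: log10(9.1702) = 0.962379
Compute drop: 20 * 0.962379 = 19.2476
SPL2 = 89.9 - 19.2476 = 70.65

70.65 dB


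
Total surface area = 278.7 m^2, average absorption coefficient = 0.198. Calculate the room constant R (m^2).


Given values:
  S = 278.7 m^2, alpha = 0.198
Formula: R = S * alpha / (1 - alpha)
Numerator: 278.7 * 0.198 = 55.1826
Denominator: 1 - 0.198 = 0.802
R = 55.1826 / 0.802 = 68.81

68.81 m^2


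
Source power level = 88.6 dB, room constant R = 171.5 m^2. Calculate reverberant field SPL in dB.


Given values:
  Lw = 88.6 dB, R = 171.5 m^2
Formula: SPL = Lw + 10 * log10(4 / R)
Compute 4 / R = 4 / 171.5 = 0.023324
Compute 10 * log10(0.023324) = -16.322
SPL = 88.6 + (-16.322) = 72.28

72.28 dB


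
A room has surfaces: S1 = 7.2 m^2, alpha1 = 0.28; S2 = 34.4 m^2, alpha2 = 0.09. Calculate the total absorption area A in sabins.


Given surfaces:
  Surface 1: 7.2 * 0.28 = 2.016
  Surface 2: 34.4 * 0.09 = 3.096
Formula: A = sum(Si * alpha_i)
A = 2.016 + 3.096
A = 5.11

5.11 sabins


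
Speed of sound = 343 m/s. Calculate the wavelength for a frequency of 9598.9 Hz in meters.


Given values:
  c = 343 m/s, f = 9598.9 Hz
Formula: lambda = c / f
lambda = 343 / 9598.9
lambda = 0.0357

0.0357 m


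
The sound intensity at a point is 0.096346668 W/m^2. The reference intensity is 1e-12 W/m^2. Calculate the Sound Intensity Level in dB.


Given values:
  I = 0.096346668 W/m^2
  I_ref = 1e-12 W/m^2
Formula: SIL = 10 * log10(I / I_ref)
Compute ratio: I / I_ref = 96346668000
Compute log10: log10(96346668000) = 10.983837
Multiply: SIL = 10 * 10.983837 = 109.84

109.84 dB


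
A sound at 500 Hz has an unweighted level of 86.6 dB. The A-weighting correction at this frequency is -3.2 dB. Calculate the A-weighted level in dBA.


Given values:
  SPL = 86.6 dB
  A-weighting at 500 Hz = -3.2 dB
Formula: L_A = SPL + A_weight
L_A = 86.6 + (-3.2)
L_A = 83.4

83.4 dBA


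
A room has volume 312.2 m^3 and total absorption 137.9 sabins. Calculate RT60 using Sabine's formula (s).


Given values:
  V = 312.2 m^3
  A = 137.9 sabins
Formula: RT60 = 0.161 * V / A
Numerator: 0.161 * 312.2 = 50.2642
RT60 = 50.2642 / 137.9 = 0.364

0.364 s


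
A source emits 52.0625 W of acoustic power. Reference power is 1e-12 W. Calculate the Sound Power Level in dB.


Given values:
  W = 52.0625 W
  W_ref = 1e-12 W
Formula: SWL = 10 * log10(W / W_ref)
Compute ratio: W / W_ref = 52062500000000
Compute log10: log10(52062500000000) = 13.716525
Multiply: SWL = 10 * 13.716525 = 137.17

137.17 dB


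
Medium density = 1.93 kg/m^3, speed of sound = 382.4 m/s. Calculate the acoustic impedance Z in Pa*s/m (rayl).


Given values:
  rho = 1.93 kg/m^3
  c = 382.4 m/s
Formula: Z = rho * c
Z = 1.93 * 382.4
Z = 738.03

738.03 rayl


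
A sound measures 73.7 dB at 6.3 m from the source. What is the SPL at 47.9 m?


Given values:
  SPL1 = 73.7 dB, r1 = 6.3 m, r2 = 47.9 m
Formula: SPL2 = SPL1 - 20 * log10(r2 / r1)
Compute ratio: r2 / r1 = 47.9 / 6.3 = 7.6032
Compute log10: log10(7.6032) = 0.880996
Compute drop: 20 * 0.880996 = 17.6199
SPL2 = 73.7 - 17.6199 = 56.08

56.08 dB


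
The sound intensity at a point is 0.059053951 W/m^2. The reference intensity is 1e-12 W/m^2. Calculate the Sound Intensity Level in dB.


Given values:
  I = 0.059053951 W/m^2
  I_ref = 1e-12 W/m^2
Formula: SIL = 10 * log10(I / I_ref)
Compute ratio: I / I_ref = 59053951000
Compute log10: log10(59053951000) = 10.771249
Multiply: SIL = 10 * 10.771249 = 107.71

107.71 dB


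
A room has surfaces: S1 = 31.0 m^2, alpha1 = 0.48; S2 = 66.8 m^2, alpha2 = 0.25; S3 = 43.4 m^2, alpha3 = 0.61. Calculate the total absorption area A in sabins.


Given surfaces:
  Surface 1: 31.0 * 0.48 = 14.88
  Surface 2: 66.8 * 0.25 = 16.7
  Surface 3: 43.4 * 0.61 = 26.474
Formula: A = sum(Si * alpha_i)
A = 14.88 + 16.7 + 26.474
A = 58.05

58.05 sabins
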